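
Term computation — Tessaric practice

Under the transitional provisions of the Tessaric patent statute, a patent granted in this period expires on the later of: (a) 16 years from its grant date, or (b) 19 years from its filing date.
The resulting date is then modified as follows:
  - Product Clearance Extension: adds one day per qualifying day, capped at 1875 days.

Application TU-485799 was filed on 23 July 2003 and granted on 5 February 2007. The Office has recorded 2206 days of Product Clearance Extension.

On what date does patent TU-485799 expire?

(a) grant + 16 years → 5 February 2023.
(b) filing + 19 years → 23 July 2022.
Later of the two: 5 February 2023.
Product Clearance Extension: 2206 days claimed exceeds the 1875-day cap, so +1875 days → 25 March 2028.

March 25, 2028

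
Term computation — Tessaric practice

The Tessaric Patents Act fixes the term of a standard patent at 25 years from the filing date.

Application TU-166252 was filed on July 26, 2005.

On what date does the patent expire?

2030-07-26

Filing date + 25 years → 26 July 2030.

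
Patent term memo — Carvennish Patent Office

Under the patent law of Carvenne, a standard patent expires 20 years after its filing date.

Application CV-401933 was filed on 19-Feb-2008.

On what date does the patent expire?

2028-02-19

Filing date + 20 years → 19 February 2028.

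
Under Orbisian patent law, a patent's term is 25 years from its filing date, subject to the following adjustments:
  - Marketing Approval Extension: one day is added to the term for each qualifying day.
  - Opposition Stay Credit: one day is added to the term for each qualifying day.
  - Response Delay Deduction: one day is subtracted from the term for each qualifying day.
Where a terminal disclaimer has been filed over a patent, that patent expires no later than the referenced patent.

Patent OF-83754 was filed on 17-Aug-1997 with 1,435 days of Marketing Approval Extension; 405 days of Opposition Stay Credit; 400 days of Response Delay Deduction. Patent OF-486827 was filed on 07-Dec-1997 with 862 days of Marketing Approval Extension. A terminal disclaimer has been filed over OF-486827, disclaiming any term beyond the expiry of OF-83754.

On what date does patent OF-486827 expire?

April 17, 2025

Natural term of OF-486827:
  Base: filing + 25 years → 7 December 2022.
  Marketing Approval Extension: +862 days → 17 April 2025.
Expiry of referenced patent OF-83754:
  Base: filing + 25 years → 17 August 2022.
  Marketing Approval Extension: +1435 days → 22 July 2026.
  Opposition Stay Credit: +405 days → 31 August 2027.
  Response Delay Deduction: −400 days → 27 July 2026.
Terminal disclaimer: OF-486827 expires on the earlier of 17 April 2025 and 27 July 2026.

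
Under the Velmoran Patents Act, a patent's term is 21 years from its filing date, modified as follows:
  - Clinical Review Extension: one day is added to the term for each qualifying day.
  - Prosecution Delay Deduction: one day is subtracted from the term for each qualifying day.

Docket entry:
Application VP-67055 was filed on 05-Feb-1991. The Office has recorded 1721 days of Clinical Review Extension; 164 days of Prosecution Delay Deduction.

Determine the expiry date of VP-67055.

2016-05-11

Base term: filing date + 21 years → 5 February 2012.
Clinical Review Extension: +1721 days → 22 October 2016.
Prosecution Delay Deduction: −164 days → 11 May 2016.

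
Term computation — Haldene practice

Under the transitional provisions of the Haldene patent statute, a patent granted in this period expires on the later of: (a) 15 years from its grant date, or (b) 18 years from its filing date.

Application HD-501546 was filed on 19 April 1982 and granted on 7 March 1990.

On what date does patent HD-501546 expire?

March 7, 2005

(a) grant + 15 years → 7 March 2005.
(b) filing + 18 years → 19 April 2000.
Later of the two: 7 March 2005.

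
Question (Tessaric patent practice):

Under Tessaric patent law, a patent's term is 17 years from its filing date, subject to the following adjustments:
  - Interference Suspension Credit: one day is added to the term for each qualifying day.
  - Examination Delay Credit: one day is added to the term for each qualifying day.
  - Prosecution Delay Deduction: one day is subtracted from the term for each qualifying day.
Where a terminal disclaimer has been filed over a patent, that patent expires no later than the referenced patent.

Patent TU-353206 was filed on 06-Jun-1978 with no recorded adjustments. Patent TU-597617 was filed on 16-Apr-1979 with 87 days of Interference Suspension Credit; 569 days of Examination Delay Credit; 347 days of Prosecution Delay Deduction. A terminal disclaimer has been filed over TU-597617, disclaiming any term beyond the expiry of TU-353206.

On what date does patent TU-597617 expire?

Natural term of TU-597617:
  Base: filing + 17 years → 16 April 1996.
  Interference Suspension Credit: +87 days → 12 July 1996.
  Examination Delay Credit: +569 days → 1 February 1998.
  Prosecution Delay Deduction: −347 days → 19 February 1997.
Expiry of referenced patent TU-353206:
  Base: filing + 17 years → 6 June 1995.
Terminal disclaimer: TU-597617 expires on the earlier of 19 February 1997 and 6 June 1995.

June 6, 1995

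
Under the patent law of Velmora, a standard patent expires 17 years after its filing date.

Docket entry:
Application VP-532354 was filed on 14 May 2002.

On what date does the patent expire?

2019-05-14

Filing date + 17 years → 14 May 2019.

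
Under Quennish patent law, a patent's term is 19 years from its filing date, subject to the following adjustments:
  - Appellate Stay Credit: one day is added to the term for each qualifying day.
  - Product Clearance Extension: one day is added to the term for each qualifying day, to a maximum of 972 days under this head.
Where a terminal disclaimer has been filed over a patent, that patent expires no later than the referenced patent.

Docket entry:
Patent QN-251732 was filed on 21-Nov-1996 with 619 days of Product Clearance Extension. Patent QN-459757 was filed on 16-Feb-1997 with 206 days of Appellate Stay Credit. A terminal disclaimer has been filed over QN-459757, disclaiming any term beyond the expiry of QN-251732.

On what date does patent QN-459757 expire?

Natural term of QN-459757:
  Base: filing + 19 years → 16 February 2016.
  Appellate Stay Credit: +206 days → 9 September 2016.
Expiry of referenced patent QN-251732:
  Base: filing + 19 years → 21 November 2015.
  Product Clearance Extension: 619 days (within the 972-day cap) → +619 days → 1 August 2017.
Terminal disclaimer: QN-459757 expires on the earlier of 9 September 2016 and 1 August 2017.

September 9, 2016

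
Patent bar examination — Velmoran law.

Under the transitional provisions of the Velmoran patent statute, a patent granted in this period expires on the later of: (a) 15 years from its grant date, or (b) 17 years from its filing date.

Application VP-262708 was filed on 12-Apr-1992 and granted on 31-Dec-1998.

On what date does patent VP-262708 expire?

(a) grant + 15 years → 31 December 2013.
(b) filing + 17 years → 12 April 2009.
Later of the two: 31 December 2013.

December 31, 2013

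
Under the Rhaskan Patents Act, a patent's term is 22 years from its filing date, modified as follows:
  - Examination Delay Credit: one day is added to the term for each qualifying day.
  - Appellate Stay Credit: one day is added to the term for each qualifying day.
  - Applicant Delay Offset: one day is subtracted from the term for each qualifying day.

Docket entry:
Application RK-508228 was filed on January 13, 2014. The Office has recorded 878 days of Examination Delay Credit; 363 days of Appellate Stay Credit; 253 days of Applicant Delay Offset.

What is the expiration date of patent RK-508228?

September 27, 2038

Base term: filing date + 22 years → 13 January 2036.
Examination Delay Credit: +878 days → 9 June 2038.
Appellate Stay Credit: +363 days → 7 June 2039.
Applicant Delay Offset: −253 days → 27 September 2038.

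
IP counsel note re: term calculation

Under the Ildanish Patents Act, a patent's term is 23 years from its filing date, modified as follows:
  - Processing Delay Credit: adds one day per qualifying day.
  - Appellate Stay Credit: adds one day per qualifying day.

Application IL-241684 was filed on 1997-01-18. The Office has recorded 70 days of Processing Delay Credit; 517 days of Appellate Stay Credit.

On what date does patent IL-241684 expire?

Base term: filing date + 23 years → 18 January 2020.
Processing Delay Credit: +70 days → 28 March 2020.
Appellate Stay Credit: +517 days → 27 August 2021.

2021-08-27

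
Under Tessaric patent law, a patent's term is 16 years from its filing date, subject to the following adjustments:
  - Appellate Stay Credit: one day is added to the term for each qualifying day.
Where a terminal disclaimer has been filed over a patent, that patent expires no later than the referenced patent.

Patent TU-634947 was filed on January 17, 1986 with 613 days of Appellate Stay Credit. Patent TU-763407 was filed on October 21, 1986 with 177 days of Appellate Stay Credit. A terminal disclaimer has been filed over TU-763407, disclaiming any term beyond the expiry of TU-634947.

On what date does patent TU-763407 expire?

Natural term of TU-763407:
  Base: filing + 16 years → 21 October 2002.
  Appellate Stay Credit: +177 days → 16 April 2003.
Expiry of referenced patent TU-634947:
  Base: filing + 16 years → 17 January 2002.
  Appellate Stay Credit: +613 days → 22 September 2003.
Terminal disclaimer: TU-763407 expires on the earlier of 16 April 2003 and 22 September 2003.

April 16, 2003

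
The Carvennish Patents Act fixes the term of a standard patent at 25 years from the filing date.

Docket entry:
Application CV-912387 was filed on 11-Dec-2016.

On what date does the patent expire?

2041-12-11

Filing date + 25 years → 11 December 2041.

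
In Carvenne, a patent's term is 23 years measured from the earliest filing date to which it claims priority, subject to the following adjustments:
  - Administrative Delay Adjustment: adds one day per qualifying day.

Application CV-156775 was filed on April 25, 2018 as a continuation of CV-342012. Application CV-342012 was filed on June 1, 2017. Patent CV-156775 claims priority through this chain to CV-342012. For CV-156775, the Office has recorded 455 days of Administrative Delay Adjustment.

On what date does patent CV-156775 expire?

August 30, 2041

Earliest priority filing: 1 June 2017.
Base term: 1 June 2017 + 23 years → 1 June 2040.
Administrative Delay Adjustment: +455 days → 30 August 2041.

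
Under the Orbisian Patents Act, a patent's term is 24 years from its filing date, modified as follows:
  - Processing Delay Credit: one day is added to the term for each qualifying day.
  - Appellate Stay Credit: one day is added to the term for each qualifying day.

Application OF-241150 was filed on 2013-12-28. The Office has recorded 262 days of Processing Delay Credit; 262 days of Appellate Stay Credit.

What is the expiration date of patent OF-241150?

Base term: filing date + 24 years → 28 December 2037.
Processing Delay Credit: +262 days → 16 September 2038.
Appellate Stay Credit: +262 days → 5 June 2039.

2039-06-05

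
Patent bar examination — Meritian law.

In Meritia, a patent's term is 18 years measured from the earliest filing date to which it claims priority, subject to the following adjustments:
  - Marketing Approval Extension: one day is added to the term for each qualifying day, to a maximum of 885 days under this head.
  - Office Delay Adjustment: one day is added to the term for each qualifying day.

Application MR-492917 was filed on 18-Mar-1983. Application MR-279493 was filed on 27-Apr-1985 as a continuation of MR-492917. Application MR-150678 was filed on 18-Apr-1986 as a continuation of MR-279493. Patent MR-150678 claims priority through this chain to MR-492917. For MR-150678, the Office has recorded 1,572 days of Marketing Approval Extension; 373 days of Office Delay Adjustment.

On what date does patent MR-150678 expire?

Earliest priority filing: 18 March 1983.
Base term: 18 March 1983 + 18 years → 18 March 2001.
Marketing Approval Extension: 1572 days claimed exceeds the 885-day cap, so +885 days → 20 August 2003.
Office Delay Adjustment: +373 days → 27 August 2004.

August 27, 2004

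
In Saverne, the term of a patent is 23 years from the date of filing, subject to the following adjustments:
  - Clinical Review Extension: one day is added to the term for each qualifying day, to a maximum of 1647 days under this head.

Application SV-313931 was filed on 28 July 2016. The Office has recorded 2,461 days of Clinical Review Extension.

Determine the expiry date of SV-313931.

2044-01-30

Base term: filing date + 23 years → 28 July 2039.
Clinical Review Extension: 2461 days claimed exceeds the 1647-day cap, so +1647 days → 30 January 2044.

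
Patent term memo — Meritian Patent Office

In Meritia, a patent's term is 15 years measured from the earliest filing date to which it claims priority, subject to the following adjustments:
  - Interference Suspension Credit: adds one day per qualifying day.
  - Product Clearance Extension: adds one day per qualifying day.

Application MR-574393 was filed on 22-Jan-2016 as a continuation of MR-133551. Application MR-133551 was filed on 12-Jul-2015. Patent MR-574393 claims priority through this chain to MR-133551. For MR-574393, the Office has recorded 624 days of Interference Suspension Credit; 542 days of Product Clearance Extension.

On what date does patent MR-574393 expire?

September 20, 2033

Earliest priority filing: 12 July 2015.
Base term: 12 July 2015 + 15 years → 12 July 2030.
Interference Suspension Credit: +624 days → 27 March 2032.
Product Clearance Extension: +542 days → 20 September 2033.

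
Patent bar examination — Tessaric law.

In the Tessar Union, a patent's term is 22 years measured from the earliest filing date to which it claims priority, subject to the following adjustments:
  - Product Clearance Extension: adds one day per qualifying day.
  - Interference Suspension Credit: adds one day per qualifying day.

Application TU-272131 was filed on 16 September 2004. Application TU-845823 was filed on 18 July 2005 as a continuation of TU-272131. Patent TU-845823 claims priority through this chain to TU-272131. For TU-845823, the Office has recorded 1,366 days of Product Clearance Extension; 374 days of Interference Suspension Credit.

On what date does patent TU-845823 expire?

June 22, 2031

Earliest priority filing: 16 September 2004.
Base term: 16 September 2004 + 22 years → 16 September 2026.
Product Clearance Extension: +1366 days → 13 June 2030.
Interference Suspension Credit: +374 days → 22 June 2031.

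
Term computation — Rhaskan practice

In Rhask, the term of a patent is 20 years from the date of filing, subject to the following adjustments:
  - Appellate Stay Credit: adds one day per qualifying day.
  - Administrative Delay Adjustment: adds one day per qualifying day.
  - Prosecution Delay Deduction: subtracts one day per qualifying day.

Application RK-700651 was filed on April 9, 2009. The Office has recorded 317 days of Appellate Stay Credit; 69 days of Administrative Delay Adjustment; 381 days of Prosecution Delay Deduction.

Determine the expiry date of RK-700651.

Base term: filing date + 20 years → 9 April 2029.
Appellate Stay Credit: +317 days → 20 February 2030.
Administrative Delay Adjustment: +69 days → 30 April 2030.
Prosecution Delay Deduction: −381 days → 14 April 2029.

April 14, 2029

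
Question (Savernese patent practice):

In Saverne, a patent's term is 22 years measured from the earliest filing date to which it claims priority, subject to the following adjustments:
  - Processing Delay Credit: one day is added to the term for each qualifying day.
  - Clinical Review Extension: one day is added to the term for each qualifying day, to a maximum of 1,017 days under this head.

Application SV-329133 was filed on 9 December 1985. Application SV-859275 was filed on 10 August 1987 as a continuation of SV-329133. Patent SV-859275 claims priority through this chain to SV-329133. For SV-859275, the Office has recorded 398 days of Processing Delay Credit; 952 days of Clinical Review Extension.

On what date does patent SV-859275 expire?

Earliest priority filing: 9 December 1985.
Base term: 9 December 1985 + 22 years → 9 December 2007.
Processing Delay Credit: +398 days → 10 January 2009.
Clinical Review Extension: 952 days (within the 1017-day cap) → +952 days → 20 August 2011.

2011-08-20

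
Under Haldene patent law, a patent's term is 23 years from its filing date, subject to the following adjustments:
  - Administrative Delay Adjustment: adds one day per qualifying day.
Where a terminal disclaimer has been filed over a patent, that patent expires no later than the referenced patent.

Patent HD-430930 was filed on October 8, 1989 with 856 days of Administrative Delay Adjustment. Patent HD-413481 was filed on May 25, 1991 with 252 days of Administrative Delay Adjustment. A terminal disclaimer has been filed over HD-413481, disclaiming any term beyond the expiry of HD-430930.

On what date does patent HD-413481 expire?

February 1, 2015

Natural term of HD-413481:
  Base: filing + 23 years → 25 May 2014.
  Administrative Delay Adjustment: +252 days → 1 February 2015.
Expiry of referenced patent HD-430930:
  Base: filing + 23 years → 8 October 2012.
  Administrative Delay Adjustment: +856 days → 11 February 2015.
Terminal disclaimer: HD-413481 expires on the earlier of 1 February 2015 and 11 February 2015.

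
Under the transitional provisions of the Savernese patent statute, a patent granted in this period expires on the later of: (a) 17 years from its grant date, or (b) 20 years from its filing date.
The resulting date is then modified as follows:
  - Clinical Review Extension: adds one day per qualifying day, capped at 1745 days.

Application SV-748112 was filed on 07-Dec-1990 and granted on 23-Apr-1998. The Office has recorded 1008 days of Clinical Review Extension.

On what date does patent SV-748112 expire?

(a) grant + 17 years → 23 April 2015.
(b) filing + 20 years → 7 December 2010.
Later of the two: 23 April 2015.
Clinical Review Extension: 1008 days (within the 1745-day cap) → +1008 days → 25 January 2018.

2018-01-25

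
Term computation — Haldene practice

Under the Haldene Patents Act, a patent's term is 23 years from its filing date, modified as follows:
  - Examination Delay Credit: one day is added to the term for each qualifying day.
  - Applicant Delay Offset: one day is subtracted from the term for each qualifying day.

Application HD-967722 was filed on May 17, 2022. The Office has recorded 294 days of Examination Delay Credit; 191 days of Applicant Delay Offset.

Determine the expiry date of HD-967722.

Base term: filing date + 23 years → 17 May 2045.
Examination Delay Credit: +294 days → 7 March 2046.
Applicant Delay Offset: −191 days → 28 August 2045.

2045-08-28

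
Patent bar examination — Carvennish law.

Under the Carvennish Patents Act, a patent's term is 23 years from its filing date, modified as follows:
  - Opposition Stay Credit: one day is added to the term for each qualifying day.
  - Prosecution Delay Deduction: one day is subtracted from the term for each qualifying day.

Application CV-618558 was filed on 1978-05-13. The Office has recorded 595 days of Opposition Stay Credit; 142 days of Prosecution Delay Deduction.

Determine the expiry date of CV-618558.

August 9, 2002

Base term: filing date + 23 years → 13 May 2001.
Opposition Stay Credit: +595 days → 29 December 2002.
Prosecution Delay Deduction: −142 days → 9 August 2002.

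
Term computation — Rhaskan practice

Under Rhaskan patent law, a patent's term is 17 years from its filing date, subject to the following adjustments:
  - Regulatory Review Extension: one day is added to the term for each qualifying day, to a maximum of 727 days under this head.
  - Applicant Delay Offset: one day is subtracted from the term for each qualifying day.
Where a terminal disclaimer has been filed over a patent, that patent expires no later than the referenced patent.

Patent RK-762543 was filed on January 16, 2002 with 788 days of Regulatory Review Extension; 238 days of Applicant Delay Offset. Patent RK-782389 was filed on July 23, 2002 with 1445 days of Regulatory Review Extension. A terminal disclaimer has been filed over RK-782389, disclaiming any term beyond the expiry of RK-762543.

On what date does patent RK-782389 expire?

May 19, 2020

Natural term of RK-782389:
  Base: filing + 17 years → 23 July 2019.
  Regulatory Review Extension: 1445 days claimed exceeds the 727-day cap, so +727 days → 19 July 2021.
Expiry of referenced patent RK-762543:
  Base: filing + 17 years → 16 January 2019.
  Regulatory Review Extension: 788 days claimed exceeds the 727-day cap, so +727 days → 12 January 2021.
  Applicant Delay Offset: −238 days → 19 May 2020.
Terminal disclaimer: RK-782389 expires on the earlier of 19 July 2021 and 19 May 2020.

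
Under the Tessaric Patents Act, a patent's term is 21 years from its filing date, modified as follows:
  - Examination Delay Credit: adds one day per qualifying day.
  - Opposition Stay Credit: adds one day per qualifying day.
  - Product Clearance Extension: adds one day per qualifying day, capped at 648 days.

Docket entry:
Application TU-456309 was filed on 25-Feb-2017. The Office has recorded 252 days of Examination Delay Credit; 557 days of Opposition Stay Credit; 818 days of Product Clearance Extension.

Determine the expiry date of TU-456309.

2042-02-21

Base term: filing date + 21 years → 25 February 2038.
Examination Delay Credit: +252 days → 4 November 2038.
Opposition Stay Credit: +557 days → 14 May 2040.
Product Clearance Extension: 818 days claimed exceeds the 648-day cap, so +648 days → 21 February 2042.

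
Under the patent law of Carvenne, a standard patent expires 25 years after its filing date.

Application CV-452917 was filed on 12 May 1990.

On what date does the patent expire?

2015-05-12

Filing date + 25 years → 12 May 2015.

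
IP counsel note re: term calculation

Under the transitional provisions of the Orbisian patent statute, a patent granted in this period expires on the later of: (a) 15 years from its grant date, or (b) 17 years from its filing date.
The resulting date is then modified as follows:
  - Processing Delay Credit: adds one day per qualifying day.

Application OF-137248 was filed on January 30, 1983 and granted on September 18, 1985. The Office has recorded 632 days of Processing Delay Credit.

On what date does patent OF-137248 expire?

2002-06-12

(a) grant + 15 years → 18 September 2000.
(b) filing + 17 years → 30 January 2000.
Later of the two: 18 September 2000.
Processing Delay Credit: +632 days → 12 June 2002.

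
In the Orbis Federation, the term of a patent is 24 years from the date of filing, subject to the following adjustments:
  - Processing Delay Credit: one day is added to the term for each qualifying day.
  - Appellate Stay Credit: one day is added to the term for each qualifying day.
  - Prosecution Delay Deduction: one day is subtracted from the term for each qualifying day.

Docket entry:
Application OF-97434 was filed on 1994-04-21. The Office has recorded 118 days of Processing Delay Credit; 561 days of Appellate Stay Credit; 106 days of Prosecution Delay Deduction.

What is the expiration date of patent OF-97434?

November 15, 2019

Base term: filing date + 24 years → 21 April 2018.
Processing Delay Credit: +118 days → 17 August 2018.
Appellate Stay Credit: +561 days → 29 February 2020.
Prosecution Delay Deduction: −106 days → 15 November 2019.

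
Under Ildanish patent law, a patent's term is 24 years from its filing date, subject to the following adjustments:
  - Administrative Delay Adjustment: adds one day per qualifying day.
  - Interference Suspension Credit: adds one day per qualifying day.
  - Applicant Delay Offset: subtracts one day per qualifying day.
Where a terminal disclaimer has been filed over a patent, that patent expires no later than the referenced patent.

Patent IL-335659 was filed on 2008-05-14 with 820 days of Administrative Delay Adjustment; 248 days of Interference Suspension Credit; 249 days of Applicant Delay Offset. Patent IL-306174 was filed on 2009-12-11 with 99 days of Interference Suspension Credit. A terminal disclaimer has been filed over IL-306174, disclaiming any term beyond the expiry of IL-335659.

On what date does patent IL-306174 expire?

Natural term of IL-306174:
  Base: filing + 24 years → 11 December 2033.
  Interference Suspension Credit: +99 days → 20 March 2034.
Expiry of referenced patent IL-335659:
  Base: filing + 24 years → 14 May 2032.
  Administrative Delay Adjustment: +820 days → 12 August 2034.
  Interference Suspension Credit: +248 days → 17 April 2035.
  Applicant Delay Offset: −249 days → 11 August 2034.
Terminal disclaimer: IL-306174 expires on the earlier of 20 March 2034 and 11 August 2034.

March 20, 2034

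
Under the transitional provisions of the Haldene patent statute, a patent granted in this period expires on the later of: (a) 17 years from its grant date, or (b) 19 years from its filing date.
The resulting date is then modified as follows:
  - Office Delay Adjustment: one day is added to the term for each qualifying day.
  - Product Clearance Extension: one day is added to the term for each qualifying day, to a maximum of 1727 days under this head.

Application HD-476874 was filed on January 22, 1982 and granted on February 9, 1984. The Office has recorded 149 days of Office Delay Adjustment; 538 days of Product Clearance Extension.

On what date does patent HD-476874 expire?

(a) grant + 17 years → 9 February 2001.
(b) filing + 19 years → 22 January 2001.
Later of the two: 9 February 2001.
Office Delay Adjustment: +149 days → 8 July 2001.
Product Clearance Extension: 538 days (within the 1727-day cap) → +538 days → 28 December 2002.

2002-12-28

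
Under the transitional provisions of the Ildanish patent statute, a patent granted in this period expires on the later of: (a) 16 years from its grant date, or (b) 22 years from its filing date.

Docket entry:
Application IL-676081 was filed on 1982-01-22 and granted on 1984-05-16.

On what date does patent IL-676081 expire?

(a) grant + 16 years → 16 May 2000.
(b) filing + 22 years → 22 January 2004.
Later of the two: 22 January 2004.

January 22, 2004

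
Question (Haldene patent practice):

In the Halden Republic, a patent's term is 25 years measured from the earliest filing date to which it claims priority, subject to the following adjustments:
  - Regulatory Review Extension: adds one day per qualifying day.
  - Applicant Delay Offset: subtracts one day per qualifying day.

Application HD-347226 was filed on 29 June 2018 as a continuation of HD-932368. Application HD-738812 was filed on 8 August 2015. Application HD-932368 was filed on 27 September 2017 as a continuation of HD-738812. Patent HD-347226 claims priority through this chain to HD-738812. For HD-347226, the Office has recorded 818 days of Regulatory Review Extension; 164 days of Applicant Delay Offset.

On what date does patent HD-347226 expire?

2042-05-24

Earliest priority filing: 8 August 2015.
Base term: 8 August 2015 + 25 years → 8 August 2040.
Regulatory Review Extension: +818 days → 4 November 2042.
Applicant Delay Offset: −164 days → 24 May 2042.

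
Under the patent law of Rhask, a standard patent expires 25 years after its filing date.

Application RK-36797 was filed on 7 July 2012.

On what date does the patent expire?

Filing date + 25 years → 7 July 2037.

July 7, 2037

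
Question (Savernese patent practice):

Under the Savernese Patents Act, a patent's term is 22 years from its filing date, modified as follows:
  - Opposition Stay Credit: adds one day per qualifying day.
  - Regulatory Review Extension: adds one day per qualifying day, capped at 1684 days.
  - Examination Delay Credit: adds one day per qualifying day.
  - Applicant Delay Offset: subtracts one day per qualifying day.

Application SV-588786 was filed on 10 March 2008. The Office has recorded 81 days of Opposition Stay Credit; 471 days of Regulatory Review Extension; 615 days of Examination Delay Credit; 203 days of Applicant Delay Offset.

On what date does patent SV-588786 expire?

Base term: filing date + 22 years → 10 March 2030.
Opposition Stay Credit: +81 days → 30 May 2030.
Regulatory Review Extension: 471 days (within the 1684-day cap) → +471 days → 13 September 2031.
Examination Delay Credit: +615 days → 20 May 2033.
Applicant Delay Offset: −203 days → 29 October 2032.

2032-10-29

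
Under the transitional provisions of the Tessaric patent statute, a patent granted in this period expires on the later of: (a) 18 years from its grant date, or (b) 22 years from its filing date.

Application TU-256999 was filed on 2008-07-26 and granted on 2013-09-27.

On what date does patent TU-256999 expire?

2031-09-27

(a) grant + 18 years → 27 September 2031.
(b) filing + 22 years → 26 July 2030.
Later of the two: 27 September 2031.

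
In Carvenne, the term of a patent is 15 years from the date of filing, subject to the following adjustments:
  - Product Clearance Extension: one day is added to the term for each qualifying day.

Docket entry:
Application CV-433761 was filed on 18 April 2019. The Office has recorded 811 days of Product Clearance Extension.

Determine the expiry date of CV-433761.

Base term: filing date + 15 years → 18 April 2034.
Product Clearance Extension: +811 days → 7 July 2036.

2036-07-07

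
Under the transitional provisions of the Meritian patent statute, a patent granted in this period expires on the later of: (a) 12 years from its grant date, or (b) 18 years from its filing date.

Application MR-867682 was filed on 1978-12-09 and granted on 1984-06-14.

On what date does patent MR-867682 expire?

December 9, 1996

(a) grant + 12 years → 14 June 1996.
(b) filing + 18 years → 9 December 1996.
Later of the two: 9 December 1996.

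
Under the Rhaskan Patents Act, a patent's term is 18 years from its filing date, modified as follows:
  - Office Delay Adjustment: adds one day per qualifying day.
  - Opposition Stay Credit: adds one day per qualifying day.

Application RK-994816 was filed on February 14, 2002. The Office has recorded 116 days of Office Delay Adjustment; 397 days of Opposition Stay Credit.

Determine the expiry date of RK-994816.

Base term: filing date + 18 years → 14 February 2020.
Office Delay Adjustment: +116 days → 9 June 2020.
Opposition Stay Credit: +397 days → 11 July 2021.

July 11, 2021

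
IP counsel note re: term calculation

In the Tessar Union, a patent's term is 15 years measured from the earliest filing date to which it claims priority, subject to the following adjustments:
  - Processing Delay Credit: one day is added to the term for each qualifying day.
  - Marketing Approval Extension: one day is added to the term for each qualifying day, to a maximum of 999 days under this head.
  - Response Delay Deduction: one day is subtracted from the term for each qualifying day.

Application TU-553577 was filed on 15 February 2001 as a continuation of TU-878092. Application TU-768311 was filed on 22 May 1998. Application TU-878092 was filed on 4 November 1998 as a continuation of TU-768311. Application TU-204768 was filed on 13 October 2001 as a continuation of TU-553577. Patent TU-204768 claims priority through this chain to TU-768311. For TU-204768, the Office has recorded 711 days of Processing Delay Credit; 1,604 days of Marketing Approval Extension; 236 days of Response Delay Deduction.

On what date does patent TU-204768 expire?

June 4, 2017

Earliest priority filing: 22 May 1998.
Base term: 22 May 1998 + 15 years → 22 May 2013.
Processing Delay Credit: +711 days → 3 May 2015.
Marketing Approval Extension: 1604 days claimed exceeds the 999-day cap, so +999 days → 26 January 2018.
Response Delay Deduction: −236 days → 4 June 2017.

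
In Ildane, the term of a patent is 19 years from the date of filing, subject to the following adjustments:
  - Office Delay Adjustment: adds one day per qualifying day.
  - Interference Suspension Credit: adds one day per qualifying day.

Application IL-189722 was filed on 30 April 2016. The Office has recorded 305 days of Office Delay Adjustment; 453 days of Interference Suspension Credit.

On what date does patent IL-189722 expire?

May 27, 2037

Base term: filing date + 19 years → 30 April 2035.
Office Delay Adjustment: +305 days → 29 February 2036.
Interference Suspension Credit: +453 days → 27 May 2037.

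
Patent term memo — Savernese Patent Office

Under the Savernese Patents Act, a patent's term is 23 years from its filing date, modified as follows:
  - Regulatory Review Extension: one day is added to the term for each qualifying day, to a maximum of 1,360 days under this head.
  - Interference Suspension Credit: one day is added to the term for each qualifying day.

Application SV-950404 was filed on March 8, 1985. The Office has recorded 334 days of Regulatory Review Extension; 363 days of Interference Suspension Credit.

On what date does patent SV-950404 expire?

Base term: filing date + 23 years → 8 March 2008.
Regulatory Review Extension: 334 days (within the 1360-day cap) → +334 days → 5 February 2009.
Interference Suspension Credit: +363 days → 3 February 2010.

2010-02-03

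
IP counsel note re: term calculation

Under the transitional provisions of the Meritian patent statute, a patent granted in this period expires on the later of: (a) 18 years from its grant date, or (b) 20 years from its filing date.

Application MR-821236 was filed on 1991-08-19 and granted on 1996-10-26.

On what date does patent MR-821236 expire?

2014-10-26

(a) grant + 18 years → 26 October 2014.
(b) filing + 20 years → 19 August 2011.
Later of the two: 26 October 2014.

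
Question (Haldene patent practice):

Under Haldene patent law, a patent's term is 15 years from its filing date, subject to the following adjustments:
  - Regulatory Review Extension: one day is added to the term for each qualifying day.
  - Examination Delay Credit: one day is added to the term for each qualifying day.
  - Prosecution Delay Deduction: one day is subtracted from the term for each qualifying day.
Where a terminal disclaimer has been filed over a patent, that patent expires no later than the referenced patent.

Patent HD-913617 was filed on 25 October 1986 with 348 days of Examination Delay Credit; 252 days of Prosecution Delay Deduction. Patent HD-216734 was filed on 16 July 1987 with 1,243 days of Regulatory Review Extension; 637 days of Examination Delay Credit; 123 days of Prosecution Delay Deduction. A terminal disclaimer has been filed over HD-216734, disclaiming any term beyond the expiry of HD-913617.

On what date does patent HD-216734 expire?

Natural term of HD-216734:
  Base: filing + 15 years → 16 July 2002.
  Regulatory Review Extension: +1243 days → 10 December 2005.
  Examination Delay Credit: +637 days → 8 September 2007.
  Prosecution Delay Deduction: −123 days → 8 May 2007.
Expiry of referenced patent HD-913617:
  Base: filing + 15 years → 25 October 2001.
  Examination Delay Credit: +348 days → 8 October 2002.
  Prosecution Delay Deduction: −252 days → 29 January 2002.
Terminal disclaimer: HD-216734 expires on the earlier of 8 May 2007 and 29 January 2002.

2002-01-29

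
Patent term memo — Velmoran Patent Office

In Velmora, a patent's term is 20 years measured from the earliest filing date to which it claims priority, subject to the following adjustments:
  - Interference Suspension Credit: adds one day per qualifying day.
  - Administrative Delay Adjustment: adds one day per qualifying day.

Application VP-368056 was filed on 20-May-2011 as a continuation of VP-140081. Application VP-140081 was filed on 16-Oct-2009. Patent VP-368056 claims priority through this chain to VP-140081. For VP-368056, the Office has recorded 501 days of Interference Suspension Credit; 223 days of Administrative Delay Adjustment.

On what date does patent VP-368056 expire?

Earliest priority filing: 16 October 2009.
Base term: 16 October 2009 + 20 years → 16 October 2029.
Interference Suspension Credit: +501 days → 1 March 2031.
Administrative Delay Adjustment: +223 days → 10 October 2031.

October 10, 2031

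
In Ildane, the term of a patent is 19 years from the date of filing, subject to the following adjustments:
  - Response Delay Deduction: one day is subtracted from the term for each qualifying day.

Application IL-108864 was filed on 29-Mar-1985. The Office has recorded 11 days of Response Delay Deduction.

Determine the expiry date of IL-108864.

March 18, 2004

Base term: filing date + 19 years → 29 March 2004.
Response Delay Deduction: −11 days → 18 March 2004.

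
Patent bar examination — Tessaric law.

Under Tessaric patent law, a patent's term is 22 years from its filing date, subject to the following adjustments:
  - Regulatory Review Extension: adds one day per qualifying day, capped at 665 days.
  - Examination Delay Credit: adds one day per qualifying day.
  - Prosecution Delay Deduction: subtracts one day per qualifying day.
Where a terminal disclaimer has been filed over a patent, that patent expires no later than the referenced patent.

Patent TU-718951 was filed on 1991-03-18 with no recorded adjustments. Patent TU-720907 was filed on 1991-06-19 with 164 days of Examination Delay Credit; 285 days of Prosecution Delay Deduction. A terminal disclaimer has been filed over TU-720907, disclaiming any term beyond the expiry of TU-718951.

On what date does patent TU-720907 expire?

2013-02-18

Natural term of TU-720907:
  Base: filing + 22 years → 19 June 2013.
  Examination Delay Credit: +164 days → 30 November 2013.
  Prosecution Delay Deduction: −285 days → 18 February 2013.
Expiry of referenced patent TU-718951:
  Base: filing + 22 years → 18 March 2013.
Terminal disclaimer: TU-720907 expires on the earlier of 18 February 2013 and 18 March 2013.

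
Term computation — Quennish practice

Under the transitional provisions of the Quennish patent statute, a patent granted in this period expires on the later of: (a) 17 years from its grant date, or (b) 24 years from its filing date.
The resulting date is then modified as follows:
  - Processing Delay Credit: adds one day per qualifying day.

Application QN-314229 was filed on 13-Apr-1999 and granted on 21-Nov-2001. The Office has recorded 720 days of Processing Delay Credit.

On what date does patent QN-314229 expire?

2025-04-02

(a) grant + 17 years → 21 November 2018.
(b) filing + 24 years → 13 April 2023.
Later of the two: 13 April 2023.
Processing Delay Credit: +720 days → 2 April 2025.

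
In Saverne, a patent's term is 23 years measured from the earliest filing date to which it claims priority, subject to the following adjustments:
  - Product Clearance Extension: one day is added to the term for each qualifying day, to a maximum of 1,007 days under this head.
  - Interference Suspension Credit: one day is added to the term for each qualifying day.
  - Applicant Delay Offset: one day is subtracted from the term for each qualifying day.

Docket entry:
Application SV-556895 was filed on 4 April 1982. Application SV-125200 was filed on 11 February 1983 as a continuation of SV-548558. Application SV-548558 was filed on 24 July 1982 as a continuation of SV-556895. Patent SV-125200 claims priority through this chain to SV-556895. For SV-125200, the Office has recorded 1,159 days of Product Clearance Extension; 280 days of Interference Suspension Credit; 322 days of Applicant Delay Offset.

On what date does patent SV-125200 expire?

Earliest priority filing: 4 April 1982.
Base term: 4 April 1982 + 23 years → 4 April 2005.
Product Clearance Extension: 1159 days claimed exceeds the 1007-day cap, so +1007 days → 6 January 2008.
Interference Suspension Credit: +280 days → 12 October 2008.
Applicant Delay Offset: −322 days → 25 November 2007.

November 25, 2007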